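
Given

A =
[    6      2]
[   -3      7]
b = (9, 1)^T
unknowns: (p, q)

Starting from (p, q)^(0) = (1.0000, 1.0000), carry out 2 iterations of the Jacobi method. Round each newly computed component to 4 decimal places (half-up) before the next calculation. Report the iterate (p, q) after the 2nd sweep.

Iteration 1:
  p = (9 - (2)·1.0000) / (6) = 1.1667
  q = (1 - (-3)·1.0000) / (7) = 0.5714
Iteration 2:
  p = (9 - (2)·0.5714) / (6) = 1.3095
  q = (1 - (-3)·1.1667) / (7) = 0.6429

(1.3095, 0.6429)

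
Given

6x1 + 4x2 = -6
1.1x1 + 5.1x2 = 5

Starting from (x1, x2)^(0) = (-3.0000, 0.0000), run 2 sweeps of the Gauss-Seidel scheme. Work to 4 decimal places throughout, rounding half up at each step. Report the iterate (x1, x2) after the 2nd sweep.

(-1.7974, 1.3681)

Iteration 1:
  x1 = (-6 - (4)·0.0000) / (6) = -1.0000
  x2 = (5 - (1.1)·-1.0000) / (5.1) = 1.1961
Iteration 2:
  x1 = (-6 - (4)·1.1961) / (6) = -1.7974
  x2 = (5 - (1.1)·-1.7974) / (5.1) = 1.3681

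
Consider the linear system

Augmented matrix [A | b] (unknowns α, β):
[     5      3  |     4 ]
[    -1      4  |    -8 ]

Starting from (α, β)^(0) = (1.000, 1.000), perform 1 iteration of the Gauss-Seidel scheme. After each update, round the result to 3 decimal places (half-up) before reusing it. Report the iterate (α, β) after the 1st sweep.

(0.200, -1.950)

Iteration 1:
  α = (4 - (3)·1.000) / (5) = 0.200
  β = (-8 - (-1)·0.200) / (4) = -1.950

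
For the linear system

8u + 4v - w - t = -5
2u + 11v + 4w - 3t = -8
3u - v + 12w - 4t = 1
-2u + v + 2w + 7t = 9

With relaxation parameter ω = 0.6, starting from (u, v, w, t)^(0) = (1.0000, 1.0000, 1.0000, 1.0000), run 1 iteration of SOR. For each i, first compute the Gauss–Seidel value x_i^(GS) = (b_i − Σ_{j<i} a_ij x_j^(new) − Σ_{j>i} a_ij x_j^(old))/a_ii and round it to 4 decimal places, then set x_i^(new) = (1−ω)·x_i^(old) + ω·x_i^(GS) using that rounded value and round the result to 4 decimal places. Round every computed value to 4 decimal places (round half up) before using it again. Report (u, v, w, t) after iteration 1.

(-0.1250, -0.0773, 0.6649, 1.0427)

Iteration 1:
  u: GS value = (-5 - (4)·1.0000 - (-1)·1.0000 - (-1)·1.0000) / (8) = -0.8750;  u ← (1−ω)·1.0000 + ω·-0.8750 = -0.1250
  v: GS value = (-8 - (2)·-0.1250 - (4)·1.0000 - (-3)·1.0000) / (11) = -0.7955;  v ← (1−ω)·1.0000 + ω·-0.7955 = -0.0773
  w: GS value = (1 - (3)·-0.1250 - (-1)·-0.0773 - (-4)·1.0000) / (12) = 0.4415;  w ← (1−ω)·1.0000 + ω·0.4415 = 0.6649
  t: GS value = (9 - (-2)·-0.1250 - (1)·-0.0773 - (2)·0.6649) / (7) = 1.0711;  t ← (1−ω)·1.0000 + ω·1.0711 = 1.0427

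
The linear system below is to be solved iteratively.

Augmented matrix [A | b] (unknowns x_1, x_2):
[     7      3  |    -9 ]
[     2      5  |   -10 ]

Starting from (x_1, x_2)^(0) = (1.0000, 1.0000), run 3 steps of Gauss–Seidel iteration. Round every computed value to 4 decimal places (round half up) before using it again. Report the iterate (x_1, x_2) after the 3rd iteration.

(-0.5524, -1.7790)

Iteration 1:
  x_1 = (-9 - (3)·1.0000) / (7) = -1.7143
  x_2 = (-10 - (2)·-1.7143) / (5) = -1.3143
Iteration 2:
  x_1 = (-9 - (3)·-1.3143) / (7) = -0.7224
  x_2 = (-10 - (2)·-0.7224) / (5) = -1.7110
Iteration 3:
  x_1 = (-9 - (3)·-1.7110) / (7) = -0.5524
  x_2 = (-10 - (2)·-0.5524) / (5) = -1.7790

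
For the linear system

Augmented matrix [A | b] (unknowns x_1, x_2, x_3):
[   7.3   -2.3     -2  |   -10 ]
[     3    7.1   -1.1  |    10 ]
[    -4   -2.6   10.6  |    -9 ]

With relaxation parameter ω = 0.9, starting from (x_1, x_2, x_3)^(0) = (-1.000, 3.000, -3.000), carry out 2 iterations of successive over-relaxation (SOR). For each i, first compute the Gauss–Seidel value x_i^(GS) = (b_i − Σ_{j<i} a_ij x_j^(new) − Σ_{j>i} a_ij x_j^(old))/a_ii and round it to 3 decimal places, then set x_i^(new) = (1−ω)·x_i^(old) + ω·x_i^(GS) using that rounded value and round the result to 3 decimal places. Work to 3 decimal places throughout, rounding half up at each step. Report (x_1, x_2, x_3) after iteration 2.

Iteration 1:
  x_1: GS value = (-10 - (-2.3)·3.000 - (-2)·-3.000) / (7.3) = -1.247;  x_1 ← (1−ω)·-1.000 + ω·-1.247 = -1.222
  x_2: GS value = (10 - (3)·-1.222 - (-1.1)·-3.000) / (7.1) = 1.460;  x_2 ← (1−ω)·3.000 + ω·1.460 = 1.614
  x_3: GS value = (-9 - (-4)·-1.222 - (-2.6)·1.614) / (10.6) = -0.914;  x_3 ← (1−ω)·-3.000 + ω·-0.914 = -1.123
Iteration 2:
  x_1: GS value = (-10 - (-2.3)·1.614 - (-2)·-1.123) / (7.3) = -1.169;  x_1 ← (1−ω)·-1.222 + ω·-1.169 = -1.174
  x_2: GS value = (10 - (3)·-1.174 - (-1.1)·-1.123) / (7.1) = 1.731;  x_2 ← (1−ω)·1.614 + ω·1.731 = 1.719
  x_3: GS value = (-9 - (-4)·-1.174 - (-2.6)·1.719) / (10.6) = -0.870;  x_3 ← (1−ω)·-1.123 + ω·-0.870 = -0.895

(-1.174, 1.719, -0.895)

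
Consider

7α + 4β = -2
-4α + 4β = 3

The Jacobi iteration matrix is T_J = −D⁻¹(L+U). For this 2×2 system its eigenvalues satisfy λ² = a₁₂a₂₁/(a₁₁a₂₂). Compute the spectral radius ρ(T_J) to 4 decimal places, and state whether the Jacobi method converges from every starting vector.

a₁₂a₂₁/(a₁₁a₂₂) = (4)·(-4) / ((7)·(4)) = -0.571429
ρ = √|-0.571429| = √0.571429 = 0.7559
ρ < 1, so Jacobi converges

0.7559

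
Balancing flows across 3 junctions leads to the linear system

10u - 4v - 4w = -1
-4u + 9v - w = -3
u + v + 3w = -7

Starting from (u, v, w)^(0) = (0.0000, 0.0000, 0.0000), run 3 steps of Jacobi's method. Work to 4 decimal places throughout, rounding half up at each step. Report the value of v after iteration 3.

Iteration 1:
  u = (-1 - (-4)·0.0000 - (-4)·0.0000) / (10) = -0.1000
  v = (-3 - (-4)·0.0000 - (-1)·0.0000) / (9) = -0.3333
  w = (-7 - (1)·0.0000 - (1)·0.0000) / (3) = -2.3333
Iteration 2:
  u = (-1 - (-4)·-0.3333 - (-4)·-2.3333) / (10) = -1.1666
  v = (-3 - (-4)·-0.1000 - (-1)·-2.3333) / (9) = -0.6370
  w = (-7 - (1)·-0.1000 - (1)·-0.3333) / (3) = -2.1889
Iteration 3:
  u = (-1 - (-4)·-0.6370 - (-4)·-2.1889) / (10) = -1.2304
  v = (-3 - (-4)·-1.1666 - (-1)·-2.1889) / (9) = -1.0950
  w = (-7 - (1)·-1.1666 - (1)·-0.6370) / (3) = -1.7321

-1.0950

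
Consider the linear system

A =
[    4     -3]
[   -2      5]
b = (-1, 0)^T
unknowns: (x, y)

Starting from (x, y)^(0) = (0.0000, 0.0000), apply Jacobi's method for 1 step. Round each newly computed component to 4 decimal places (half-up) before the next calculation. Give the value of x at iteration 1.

Iteration 1:
  x = (-1 - (-3)·0.0000) / (4) = -0.2500
  y = (0 - (-2)·0.0000) / (5) = 0.0000

-0.2500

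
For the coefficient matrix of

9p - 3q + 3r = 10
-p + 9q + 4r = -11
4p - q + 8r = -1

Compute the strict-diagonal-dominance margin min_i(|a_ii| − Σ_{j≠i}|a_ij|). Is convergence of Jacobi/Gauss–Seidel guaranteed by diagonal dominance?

3

row 1: |9| − (3+3) = 3
row 2: |9| − (1+4) = 4
row 3: |8| − (4+1) = 3
minimum over rows = 3 → strictly diagonally dominant (convergence guaranteed)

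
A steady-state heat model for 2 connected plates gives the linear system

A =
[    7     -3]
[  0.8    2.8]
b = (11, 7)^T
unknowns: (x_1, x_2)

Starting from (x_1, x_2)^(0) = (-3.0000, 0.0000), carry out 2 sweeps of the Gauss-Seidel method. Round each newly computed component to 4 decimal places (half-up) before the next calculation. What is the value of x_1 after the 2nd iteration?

2.4504

Iteration 1:
  x_1 = (11 - (-3)·0.0000) / (7) = 1.5714
  x_2 = (7 - (0.8)·1.5714) / (2.8) = 2.0510
Iteration 2:
  x_1 = (11 - (-3)·2.0510) / (7) = 2.4504
  x_2 = (7 - (0.8)·2.4504) / (2.8) = 1.7999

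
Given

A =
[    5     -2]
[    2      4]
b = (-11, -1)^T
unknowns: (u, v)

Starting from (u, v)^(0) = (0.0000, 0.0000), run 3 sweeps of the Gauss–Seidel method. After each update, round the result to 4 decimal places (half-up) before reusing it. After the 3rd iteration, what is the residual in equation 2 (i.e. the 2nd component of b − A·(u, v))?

0.0000

Iteration 1:
  u = (-11 - (-2)·0.0000) / (5) = -2.2000
  v = (-1 - (2)·-2.2000) / (4) = 0.8500
Iteration 2:
  u = (-11 - (-2)·0.8500) / (5) = -1.8600
  v = (-1 - (2)·-1.8600) / (4) = 0.6800
Iteration 3:
  u = (-11 - (-2)·0.6800) / (5) = -1.9280
  v = (-1 - (2)·-1.9280) / (4) = 0.7140
Residual b − A·x = (0.0680, 0.0000)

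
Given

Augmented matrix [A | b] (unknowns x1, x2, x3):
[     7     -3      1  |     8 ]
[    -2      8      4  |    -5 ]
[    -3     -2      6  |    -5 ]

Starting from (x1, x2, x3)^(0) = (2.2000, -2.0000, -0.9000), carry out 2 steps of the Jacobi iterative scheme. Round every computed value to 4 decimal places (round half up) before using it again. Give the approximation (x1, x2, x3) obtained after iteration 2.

(1.3607, -0.3214, -0.5012)

Iteration 1:
  x1 = (8 - (-3)·-2.0000 - (1)·-0.9000) / (7) = 0.4143
  x2 = (-5 - (-2)·2.2000 - (4)·-0.9000) / (8) = 0.3750
  x3 = (-5 - (-3)·2.2000 - (-2)·-2.0000) / (6) = -0.4000
Iteration 2:
  x1 = (8 - (-3)·0.3750 - (1)·-0.4000) / (7) = 1.3607
  x2 = (-5 - (-2)·0.4143 - (4)·-0.4000) / (8) = -0.3214
  x3 = (-5 - (-3)·0.4143 - (-2)·0.3750) / (6) = -0.5012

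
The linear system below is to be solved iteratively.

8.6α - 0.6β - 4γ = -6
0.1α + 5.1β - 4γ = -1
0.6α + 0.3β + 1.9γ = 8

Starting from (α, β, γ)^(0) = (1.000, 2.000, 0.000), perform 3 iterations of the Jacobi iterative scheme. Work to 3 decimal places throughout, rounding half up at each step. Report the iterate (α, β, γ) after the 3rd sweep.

Iteration 1:
  α = (-6 - (-0.6)·2.000 - (-4)·0.000) / (8.6) = -0.558
  β = (-1 - (0.1)·1.000 - (-4)·0.000) / (5.1) = -0.216
  γ = (8 - (0.6)·1.000 - (0.3)·2.000) / (1.9) = 3.579
Iteration 2:
  α = (-6 - (-0.6)·-0.216 - (-4)·3.579) / (8.6) = 0.952
  β = (-1 - (0.1)·-0.558 - (-4)·3.579) / (5.1) = 2.622
  γ = (8 - (0.6)·-0.558 - (0.3)·-0.216) / (1.9) = 4.421
Iteration 3:
  α = (-6 - (-0.6)·2.622 - (-4)·4.421) / (8.6) = 1.542
  β = (-1 - (0.1)·0.952 - (-4)·4.421) / (5.1) = 3.253
  γ = (8 - (0.6)·0.952 - (0.3)·2.622) / (1.9) = 3.496

(1.542, 3.253, 3.496)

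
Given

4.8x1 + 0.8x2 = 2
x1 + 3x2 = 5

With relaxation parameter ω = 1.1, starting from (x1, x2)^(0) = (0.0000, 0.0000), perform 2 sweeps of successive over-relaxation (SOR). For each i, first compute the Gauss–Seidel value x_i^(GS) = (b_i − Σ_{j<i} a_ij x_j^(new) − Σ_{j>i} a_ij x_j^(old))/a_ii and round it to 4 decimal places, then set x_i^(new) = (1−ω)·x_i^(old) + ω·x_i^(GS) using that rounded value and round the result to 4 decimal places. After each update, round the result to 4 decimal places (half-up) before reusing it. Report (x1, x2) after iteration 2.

(0.1072, 1.6275)

Iteration 1:
  x1: GS value = (2 - (0.8)·0.0000) / (4.8) = 0.4167;  x1 ← (1−ω)·0.0000 + ω·0.4167 = 0.4584
  x2: GS value = (5 - (1)·0.4584) / (3) = 1.5139;  x2 ← (1−ω)·0.0000 + ω·1.5139 = 1.6653
Iteration 2:
  x1: GS value = (2 - (0.8)·1.6653) / (4.8) = 0.1391;  x1 ← (1−ω)·0.4584 + ω·0.1391 = 0.1072
  x2: GS value = (5 - (1)·0.1072) / (3) = 1.6309;  x2 ← (1−ω)·1.6653 + ω·1.6309 = 1.6275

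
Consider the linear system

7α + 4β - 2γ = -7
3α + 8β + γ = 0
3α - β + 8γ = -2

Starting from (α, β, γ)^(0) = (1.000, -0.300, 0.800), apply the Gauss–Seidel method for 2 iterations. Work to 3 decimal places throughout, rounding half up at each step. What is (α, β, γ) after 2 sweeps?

Iteration 1:
  α = (-7 - (4)·-0.300 - (-2)·0.800) / (7) = -0.600
  β = (0 - (3)·-0.600 - (1)·0.800) / (8) = 0.125
  γ = (-2 - (3)·-0.600 - (-1)·0.125) / (8) = -0.009
Iteration 2:
  α = (-7 - (4)·0.125 - (-2)·-0.009) / (7) = -1.074
  β = (0 - (3)·-1.074 - (1)·-0.009) / (8) = 0.404
  γ = (-2 - (3)·-1.074 - (-1)·0.404) / (8) = 0.203

(-1.074, 0.404, 0.203)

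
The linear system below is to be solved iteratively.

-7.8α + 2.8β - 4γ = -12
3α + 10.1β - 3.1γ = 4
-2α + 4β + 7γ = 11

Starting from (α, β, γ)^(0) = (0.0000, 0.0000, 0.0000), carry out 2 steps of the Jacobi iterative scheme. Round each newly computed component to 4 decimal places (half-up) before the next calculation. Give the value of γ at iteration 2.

1.7847

Iteration 1:
  α = (-12 - (2.8)·0.0000 - (-4)·0.0000) / (-7.8) = 1.5385
  β = (4 - (3)·0.0000 - (-3.1)·0.0000) / (10.1) = 0.3960
  γ = (11 - (-2)·0.0000 - (4)·0.0000) / (7) = 1.5714
Iteration 2:
  α = (-12 - (2.8)·0.3960 - (-4)·1.5714) / (-7.8) = 0.8748
  β = (4 - (3)·1.5385 - (-3.1)·1.5714) / (10.1) = 0.4214
  γ = (11 - (-2)·1.5385 - (4)·0.3960) / (7) = 1.7847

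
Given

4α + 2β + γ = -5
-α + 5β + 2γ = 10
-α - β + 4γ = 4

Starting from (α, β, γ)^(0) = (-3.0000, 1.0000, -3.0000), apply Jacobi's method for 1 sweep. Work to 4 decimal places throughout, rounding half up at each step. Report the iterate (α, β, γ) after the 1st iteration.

(-1.0000, 2.6000, 0.5000)

Iteration 1:
  α = (-5 - (2)·1.0000 - (1)·-3.0000) / (4) = -1.0000
  β = (10 - (-1)·-3.0000 - (2)·-3.0000) / (5) = 2.6000
  γ = (4 - (-1)·-3.0000 - (-1)·1.0000) / (4) = 0.5000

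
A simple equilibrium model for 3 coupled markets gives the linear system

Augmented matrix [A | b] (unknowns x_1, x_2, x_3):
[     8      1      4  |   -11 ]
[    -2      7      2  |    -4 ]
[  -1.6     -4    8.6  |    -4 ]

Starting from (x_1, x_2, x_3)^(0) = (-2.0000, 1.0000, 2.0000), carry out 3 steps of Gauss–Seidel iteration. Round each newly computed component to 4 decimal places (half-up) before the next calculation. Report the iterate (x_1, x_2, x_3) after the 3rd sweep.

Iteration 1:
  x_1 = (-11 - (1)·1.0000 - (4)·2.0000) / (8) = -2.5000
  x_2 = (-4 - (-2)·-2.5000 - (2)·2.0000) / (7) = -1.8571
  x_3 = (-4 - (-1.6)·-2.5000 - (-4)·-1.8571) / (8.6) = -1.7940
Iteration 2:
  x_1 = (-11 - (1)·-1.8571 - (4)·-1.7940) / (8) = -0.2459
  x_2 = (-4 - (-2)·-0.2459 - (2)·-1.7940) / (7) = -0.1291
  x_3 = (-4 - (-1.6)·-0.2459 - (-4)·-0.1291) / (8.6) = -0.5709
Iteration 3:
  x_1 = (-11 - (1)·-0.1291 - (4)·-0.5709) / (8) = -1.0734
  x_2 = (-4 - (-2)·-1.0734 - (2)·-0.5709) / (7) = -0.7150
  x_3 = (-4 - (-1.6)·-1.0734 - (-4)·-0.7150) / (8.6) = -0.9974

(-1.0734, -0.7150, -0.9974)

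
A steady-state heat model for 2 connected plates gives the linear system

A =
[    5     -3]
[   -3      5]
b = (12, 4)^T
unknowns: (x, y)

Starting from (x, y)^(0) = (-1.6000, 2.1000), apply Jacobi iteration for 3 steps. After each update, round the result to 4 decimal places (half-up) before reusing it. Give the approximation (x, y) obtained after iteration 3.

(4.1976, 2.1824)

Iteration 1:
  x = (12 - (-3)·2.1000) / (5) = 3.6600
  y = (4 - (-3)·-1.6000) / (5) = -0.1600
Iteration 2:
  x = (12 - (-3)·-0.1600) / (5) = 2.3040
  y = (4 - (-3)·3.6600) / (5) = 2.9960
Iteration 3:
  x = (12 - (-3)·2.9960) / (5) = 4.1976
  y = (4 - (-3)·2.3040) / (5) = 2.1824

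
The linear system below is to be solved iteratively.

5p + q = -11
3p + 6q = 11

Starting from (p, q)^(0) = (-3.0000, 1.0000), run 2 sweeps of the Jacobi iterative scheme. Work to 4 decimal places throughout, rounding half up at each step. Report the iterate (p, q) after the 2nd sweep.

Iteration 1:
  p = (-11 - (1)·1.0000) / (5) = -2.4000
  q = (11 - (3)·-3.0000) / (6) = 3.3333
Iteration 2:
  p = (-11 - (1)·3.3333) / (5) = -2.8667
  q = (11 - (3)·-2.4000) / (6) = 3.0333

(-2.8667, 3.0333)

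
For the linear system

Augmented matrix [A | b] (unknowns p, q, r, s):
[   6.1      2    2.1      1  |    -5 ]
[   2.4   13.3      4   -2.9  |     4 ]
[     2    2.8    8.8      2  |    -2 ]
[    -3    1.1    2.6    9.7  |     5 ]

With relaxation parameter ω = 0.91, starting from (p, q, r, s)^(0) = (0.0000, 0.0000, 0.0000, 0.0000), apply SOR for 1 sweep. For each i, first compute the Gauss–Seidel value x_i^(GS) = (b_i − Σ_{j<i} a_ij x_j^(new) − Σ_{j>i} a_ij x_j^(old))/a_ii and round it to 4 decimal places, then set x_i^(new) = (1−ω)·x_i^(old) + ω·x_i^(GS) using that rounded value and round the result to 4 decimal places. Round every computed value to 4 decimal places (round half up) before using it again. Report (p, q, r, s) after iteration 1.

Iteration 1:
  p: GS value = (-5 - (2)·0.0000 - (2.1)·0.0000 - (1)·0.0000) / (6.1) = -0.8197;  p ← (1−ω)·0.0000 + ω·-0.8197 = -0.7459
  q: GS value = (4 - (2.4)·-0.7459 - (4)·0.0000 - (-2.9)·0.0000) / (13.3) = 0.4354;  q ← (1−ω)·0.0000 + ω·0.4354 = 0.3962
  r: GS value = (-2 - (2)·-0.7459 - (2.8)·0.3962 - (2)·0.0000) / (8.8) = -0.1838;  r ← (1−ω)·0.0000 + ω·-0.1838 = -0.1673
  s: GS value = (5 - (-3)·-0.7459 - (1.1)·0.3962 - (2.6)·-0.1673) / (9.7) = 0.2847;  s ← (1−ω)·0.0000 + ω·0.2847 = 0.2591

(-0.7459, 0.3962, -0.1673, 0.2591)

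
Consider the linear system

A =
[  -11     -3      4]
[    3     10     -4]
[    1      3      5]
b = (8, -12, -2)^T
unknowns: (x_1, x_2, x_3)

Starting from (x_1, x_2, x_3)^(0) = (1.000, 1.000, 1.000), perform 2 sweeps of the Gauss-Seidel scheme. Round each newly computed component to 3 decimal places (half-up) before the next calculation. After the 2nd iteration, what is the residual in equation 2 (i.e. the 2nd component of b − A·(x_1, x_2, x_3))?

Iteration 1:
  x_1 = (8 - (-3)·1.000 - (4)·1.000) / (-11) = -0.636
  x_2 = (-12 - (3)·-0.636 - (-4)·1.000) / (10) = -0.609
  x_3 = (-2 - (1)·-0.636 - (3)·-0.609) / (5) = 0.093
Iteration 2:
  x_1 = (8 - (-3)·-0.609 - (4)·0.093) / (-11) = -0.527
  x_2 = (-12 - (3)·-0.527 - (-4)·0.093) / (10) = -1.005
  x_3 = (-2 - (1)·-0.527 - (3)·-1.005) / (5) = 0.308
Residual b − A·x = (-2.044, 0.863, 0.002)

0.863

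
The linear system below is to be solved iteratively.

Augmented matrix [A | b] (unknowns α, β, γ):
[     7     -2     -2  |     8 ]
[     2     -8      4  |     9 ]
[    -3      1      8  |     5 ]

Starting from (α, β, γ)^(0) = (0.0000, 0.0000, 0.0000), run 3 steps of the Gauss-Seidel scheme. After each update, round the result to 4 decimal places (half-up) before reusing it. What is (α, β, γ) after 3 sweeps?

(1.3943, -0.2177, 1.1751)

Iteration 1:
  α = (8 - (-2)·0.0000 - (-2)·0.0000) / (7) = 1.1429
  β = (9 - (2)·1.1429 - (4)·0.0000) / (-8) = -0.8393
  γ = (5 - (-3)·1.1429 - (1)·-0.8393) / (8) = 1.1585
Iteration 2:
  α = (8 - (-2)·-0.8393 - (-2)·1.1585) / (7) = 1.2341
  β = (9 - (2)·1.2341 - (4)·1.1585) / (-8) = -0.2372
  γ = (5 - (-3)·1.2341 - (1)·-0.2372) / (8) = 1.1174
Iteration 3:
  α = (8 - (-2)·-0.2372 - (-2)·1.1174) / (7) = 1.3943
  β = (9 - (2)·1.3943 - (4)·1.1174) / (-8) = -0.2177
  γ = (5 - (-3)·1.3943 - (1)·-0.2177) / (8) = 1.1751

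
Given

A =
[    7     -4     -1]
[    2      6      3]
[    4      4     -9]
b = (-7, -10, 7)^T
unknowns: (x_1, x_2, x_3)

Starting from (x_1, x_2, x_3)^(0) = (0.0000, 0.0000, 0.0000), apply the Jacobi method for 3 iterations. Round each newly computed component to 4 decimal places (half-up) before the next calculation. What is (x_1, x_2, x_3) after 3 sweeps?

Iteration 1:
  x_1 = (-7 - (-4)·0.0000 - (-1)·0.0000) / (7) = -1.0000
  x_2 = (-10 - (2)·0.0000 - (3)·0.0000) / (6) = -1.6667
  x_3 = (7 - (4)·0.0000 - (4)·0.0000) / (-9) = -0.7778
Iteration 2:
  x_1 = (-7 - (-4)·-1.6667 - (-1)·-0.7778) / (7) = -2.0635
  x_2 = (-10 - (2)·-1.0000 - (3)·-0.7778) / (6) = -0.9444
  x_3 = (7 - (4)·-1.0000 - (4)·-1.6667) / (-9) = -1.9630
Iteration 3:
  x_1 = (-7 - (-4)·-0.9444 - (-1)·-1.9630) / (7) = -1.8201
  x_2 = (-10 - (2)·-2.0635 - (3)·-1.9630) / (6) = 0.0027
  x_3 = (7 - (4)·-2.0635 - (4)·-0.9444) / (-9) = -2.1146

(-1.8201, 0.0027, -2.1146)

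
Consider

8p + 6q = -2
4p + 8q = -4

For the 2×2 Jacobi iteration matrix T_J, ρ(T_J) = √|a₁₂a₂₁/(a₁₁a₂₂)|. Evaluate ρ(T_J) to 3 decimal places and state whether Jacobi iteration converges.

a₁₂a₂₁/(a₁₁a₂₂) = (6)·(4) / ((8)·(8)) = 0.375000
ρ = √|0.375000| = √0.375000 = 0.612
ρ < 1, so Jacobi converges

0.612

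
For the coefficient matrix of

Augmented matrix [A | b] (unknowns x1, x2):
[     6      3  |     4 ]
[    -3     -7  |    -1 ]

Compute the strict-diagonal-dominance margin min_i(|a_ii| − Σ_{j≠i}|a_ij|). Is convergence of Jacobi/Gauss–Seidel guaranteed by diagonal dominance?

row 1: |6| − (3) = 3
row 2: |-7| − (3) = 4
minimum over rows = 3 → strictly diagonally dominant (convergence guaranteed)

3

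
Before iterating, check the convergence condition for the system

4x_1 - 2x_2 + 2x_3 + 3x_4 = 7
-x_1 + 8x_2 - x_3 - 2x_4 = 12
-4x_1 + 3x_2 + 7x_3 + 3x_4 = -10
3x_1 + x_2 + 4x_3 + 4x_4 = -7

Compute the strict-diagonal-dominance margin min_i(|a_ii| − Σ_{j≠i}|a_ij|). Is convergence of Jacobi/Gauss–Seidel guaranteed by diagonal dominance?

-4

row 1: |4| − (2+2+3) = -3
row 2: |8| − (1+1+2) = 4
row 3: |7| − (4+3+3) = -3
row 4: |4| − (3+1+4) = -4
minimum over rows = -4 → not strictly diagonally dominant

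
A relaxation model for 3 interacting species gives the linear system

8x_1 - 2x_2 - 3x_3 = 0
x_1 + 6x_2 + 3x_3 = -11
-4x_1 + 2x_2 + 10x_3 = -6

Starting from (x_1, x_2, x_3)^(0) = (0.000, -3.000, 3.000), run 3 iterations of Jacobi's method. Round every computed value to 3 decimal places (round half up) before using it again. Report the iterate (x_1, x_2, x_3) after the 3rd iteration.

(-0.393, -1.803, -0.554)

Iteration 1:
  x_1 = (0 - (-2)·-3.000 - (-3)·3.000) / (8) = 0.375
  x_2 = (-11 - (1)·0.000 - (3)·3.000) / (6) = -3.333
  x_3 = (-6 - (-4)·0.000 - (2)·-3.000) / (10) = 0.000
Iteration 2:
  x_1 = (0 - (-2)·-3.333 - (-3)·0.000) / (8) = -0.833
  x_2 = (-11 - (1)·0.375 - (3)·0.000) / (6) = -1.896
  x_3 = (-6 - (-4)·0.375 - (2)·-3.333) / (10) = 0.217
Iteration 3:
  x_1 = (0 - (-2)·-1.896 - (-3)·0.217) / (8) = -0.393
  x_2 = (-11 - (1)·-0.833 - (3)·0.217) / (6) = -1.803
  x_3 = (-6 - (-4)·-0.833 - (2)·-1.896) / (10) = -0.554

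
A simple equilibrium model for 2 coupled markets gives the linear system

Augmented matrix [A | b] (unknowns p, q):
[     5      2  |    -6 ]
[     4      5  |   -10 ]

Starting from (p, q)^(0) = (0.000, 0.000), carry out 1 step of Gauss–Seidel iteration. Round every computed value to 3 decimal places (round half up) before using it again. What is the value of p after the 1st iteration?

Iteration 1:
  p = (-6 - (2)·0.000) / (5) = -1.200
  q = (-10 - (4)·-1.200) / (5) = -1.040

-1.200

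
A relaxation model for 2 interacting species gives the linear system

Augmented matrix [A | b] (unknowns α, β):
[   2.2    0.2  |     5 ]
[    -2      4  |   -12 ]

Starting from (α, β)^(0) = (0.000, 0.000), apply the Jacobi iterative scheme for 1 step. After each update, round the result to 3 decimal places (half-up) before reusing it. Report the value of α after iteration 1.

Iteration 1:
  α = (5 - (0.2)·0.000) / (2.2) = 2.273
  β = (-12 - (-2)·0.000) / (4) = -3.000

2.273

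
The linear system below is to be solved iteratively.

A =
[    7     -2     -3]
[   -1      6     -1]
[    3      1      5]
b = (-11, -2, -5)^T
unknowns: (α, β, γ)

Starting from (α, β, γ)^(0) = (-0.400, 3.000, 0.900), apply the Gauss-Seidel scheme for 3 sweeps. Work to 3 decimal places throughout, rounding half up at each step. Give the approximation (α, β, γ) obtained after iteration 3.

(-1.652, -0.553, 0.102)

Iteration 1:
  α = (-11 - (-2)·3.000 - (-3)·0.900) / (7) = -0.329
  β = (-2 - (-1)·-0.329 - (-1)·0.900) / (6) = -0.238
  γ = (-5 - (3)·-0.329 - (1)·-0.238) / (5) = -0.755
Iteration 2:
  α = (-11 - (-2)·-0.238 - (-3)·-0.755) / (7) = -1.963
  β = (-2 - (-1)·-1.963 - (-1)·-0.755) / (6) = -0.786
  γ = (-5 - (3)·-1.963 - (1)·-0.786) / (5) = 0.335
Iteration 3:
  α = (-11 - (-2)·-0.786 - (-3)·0.335) / (7) = -1.652
  β = (-2 - (-1)·-1.652 - (-1)·0.335) / (6) = -0.553
  γ = (-5 - (3)·-1.652 - (1)·-0.553) / (5) = 0.102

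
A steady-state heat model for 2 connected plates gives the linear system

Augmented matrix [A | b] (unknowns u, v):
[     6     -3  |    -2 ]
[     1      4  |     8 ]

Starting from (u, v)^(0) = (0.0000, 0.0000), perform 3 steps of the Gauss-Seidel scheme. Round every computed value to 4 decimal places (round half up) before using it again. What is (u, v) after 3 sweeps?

Iteration 1:
  u = (-2 - (-3)·0.0000) / (6) = -0.3333
  v = (8 - (1)·-0.3333) / (4) = 2.0833
Iteration 2:
  u = (-2 - (-3)·2.0833) / (6) = 0.7083
  v = (8 - (1)·0.7083) / (4) = 1.8229
Iteration 3:
  u = (-2 - (-3)·1.8229) / (6) = 0.5781
  v = (8 - (1)·0.5781) / (4) = 1.8555

(0.5781, 1.8555)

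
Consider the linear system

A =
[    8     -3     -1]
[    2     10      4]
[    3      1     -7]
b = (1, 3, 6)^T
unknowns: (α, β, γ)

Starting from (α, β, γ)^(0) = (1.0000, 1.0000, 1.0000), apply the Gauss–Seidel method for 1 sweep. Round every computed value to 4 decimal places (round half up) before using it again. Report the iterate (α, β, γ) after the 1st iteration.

(0.6250, -0.2250, -0.6214)

Iteration 1:
  α = (1 - (-3)·1.0000 - (-1)·1.0000) / (8) = 0.6250
  β = (3 - (2)·0.6250 - (4)·1.0000) / (10) = -0.2250
  γ = (6 - (3)·0.6250 - (1)·-0.2250) / (-7) = -0.6214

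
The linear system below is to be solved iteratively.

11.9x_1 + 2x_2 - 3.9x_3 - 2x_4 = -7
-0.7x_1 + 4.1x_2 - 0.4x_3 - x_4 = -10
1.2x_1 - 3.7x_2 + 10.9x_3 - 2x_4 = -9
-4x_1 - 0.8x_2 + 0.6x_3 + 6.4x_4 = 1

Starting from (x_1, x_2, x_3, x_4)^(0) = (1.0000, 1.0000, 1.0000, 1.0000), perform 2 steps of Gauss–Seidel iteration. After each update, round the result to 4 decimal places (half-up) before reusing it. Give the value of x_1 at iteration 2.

-0.6926

Iteration 1:
  x_1 = (-7 - (2)·1.0000 - (-3.9)·1.0000 - (-2)·1.0000) / (11.9) = -0.2605
  x_2 = (-10 - (-0.7)·-0.2605 - (-0.4)·1.0000 - (-1)·1.0000) / (4.1) = -2.1420
  x_3 = (-9 - (1.2)·-0.2605 - (-3.7)·-2.1420 - (-2)·1.0000) / (10.9) = -1.3406
  x_4 = (1 - (-4)·-0.2605 - (-0.8)·-2.1420 - (0.6)·-1.3406) / (6.4) = -0.1486
Iteration 2:
  x_1 = (-7 - (2)·-2.1420 - (-3.9)·-1.3406 - (-2)·-0.1486) / (11.9) = -0.6926
  x_2 = (-10 - (-0.7)·-0.6926 - (-0.4)·-1.3406 - (-1)·-0.1486) / (4.1) = -2.7243
  x_3 = (-9 - (1.2)·-0.6926 - (-3.7)·-2.7243 - (-2)·-0.1486) / (10.9) = -1.7015
  x_4 = (1 - (-4)·-0.6926 - (-0.8)·-2.7243 - (0.6)·-1.7015) / (6.4) = -0.4576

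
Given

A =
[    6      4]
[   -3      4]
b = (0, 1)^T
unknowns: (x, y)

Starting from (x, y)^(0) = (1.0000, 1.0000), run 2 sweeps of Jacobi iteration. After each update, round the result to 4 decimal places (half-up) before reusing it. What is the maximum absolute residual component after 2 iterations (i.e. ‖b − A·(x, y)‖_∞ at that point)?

5.0002

Iteration 1:
  x = (0 - (4)·1.0000) / (6) = -0.6667
  y = (1 - (-3)·1.0000) / (4) = 1.0000
Iteration 2:
  x = (0 - (4)·1.0000) / (6) = -0.6667
  y = (1 - (-3)·-0.6667) / (4) = -0.2500
Residual b − A·x = (5.0002, -0.0001); ∞-norm = 5.0002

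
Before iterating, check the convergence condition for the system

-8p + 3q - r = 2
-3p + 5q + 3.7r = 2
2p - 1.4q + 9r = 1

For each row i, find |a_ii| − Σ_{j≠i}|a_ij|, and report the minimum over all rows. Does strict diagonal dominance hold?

row 1: |-8| − (3+1) = 4
row 2: |5| − (3+3.7) = -1.7
row 3: |9| − (2+1.4) = 5.6
minimum over rows = -1.7 → not strictly diagonally dominant

-1.7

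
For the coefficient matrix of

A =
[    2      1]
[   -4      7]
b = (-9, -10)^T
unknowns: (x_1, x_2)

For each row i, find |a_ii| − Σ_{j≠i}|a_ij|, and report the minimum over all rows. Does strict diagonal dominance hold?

1

row 1: |2| − (1) = 1
row 2: |7| − (4) = 3
minimum over rows = 1 → strictly diagonally dominant (convergence guaranteed)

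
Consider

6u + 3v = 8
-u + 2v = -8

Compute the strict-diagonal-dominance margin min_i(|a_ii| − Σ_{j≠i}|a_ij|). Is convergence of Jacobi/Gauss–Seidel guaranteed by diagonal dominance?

1

row 1: |6| − (3) = 3
row 2: |2| − (1) = 1
minimum over rows = 1 → strictly diagonally dominant (convergence guaranteed)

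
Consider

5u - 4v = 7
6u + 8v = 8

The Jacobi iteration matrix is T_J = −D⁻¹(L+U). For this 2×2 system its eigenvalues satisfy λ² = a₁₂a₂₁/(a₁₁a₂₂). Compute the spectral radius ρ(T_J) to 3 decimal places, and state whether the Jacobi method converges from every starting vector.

a₁₂a₂₁/(a₁₁a₂₂) = (-4)·(6) / ((5)·(8)) = -0.600000
ρ = √|-0.600000| = √0.600000 = 0.775
ρ < 1, so Jacobi converges

0.775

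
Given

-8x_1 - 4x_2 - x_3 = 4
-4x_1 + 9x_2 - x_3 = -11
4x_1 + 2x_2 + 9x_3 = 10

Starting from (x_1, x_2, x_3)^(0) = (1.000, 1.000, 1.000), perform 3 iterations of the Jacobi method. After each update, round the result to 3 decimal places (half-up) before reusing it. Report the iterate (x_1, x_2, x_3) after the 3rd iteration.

(0.117, -1.125, 1.582)

Iteration 1:
  x_1 = (4 - (-4)·1.000 - (-1)·1.000) / (-8) = -1.125
  x_2 = (-11 - (-4)·1.000 - (-1)·1.000) / (9) = -0.667
  x_3 = (10 - (4)·1.000 - (2)·1.000) / (9) = 0.444
Iteration 2:
  x_1 = (4 - (-4)·-0.667 - (-1)·0.444) / (-8) = -0.222
  x_2 = (-11 - (-4)·-1.125 - (-1)·0.444) / (9) = -1.673
  x_3 = (10 - (4)·-1.125 - (2)·-0.667) / (9) = 1.759
Iteration 3:
  x_1 = (4 - (-4)·-1.673 - (-1)·1.759) / (-8) = 0.117
  x_2 = (-11 - (-4)·-0.222 - (-1)·1.759) / (9) = -1.125
  x_3 = (10 - (4)·-0.222 - (2)·-1.673) / (9) = 1.582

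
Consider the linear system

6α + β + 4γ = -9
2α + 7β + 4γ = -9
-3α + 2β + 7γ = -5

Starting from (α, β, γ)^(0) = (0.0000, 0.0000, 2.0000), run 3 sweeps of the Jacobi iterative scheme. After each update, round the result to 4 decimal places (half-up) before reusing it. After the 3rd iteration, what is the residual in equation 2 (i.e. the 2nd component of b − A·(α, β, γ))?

Iteration 1:
  α = (-9 - (1)·0.0000 - (4)·2.0000) / (6) = -2.8333
  β = (-9 - (2)·0.0000 - (4)·2.0000) / (7) = -2.4286
  γ = (-5 - (-3)·0.0000 - (2)·0.0000) / (7) = -0.7143
Iteration 2:
  α = (-9 - (1)·-2.4286 - (4)·-0.7143) / (6) = -0.6190
  β = (-9 - (2)·-2.8333 - (4)·-0.7143) / (7) = -0.0680
  γ = (-5 - (-3)·-2.8333 - (2)·-2.4286) / (7) = -1.2347
Iteration 3:
  α = (-9 - (1)·-0.0680 - (4)·-1.2347) / (6) = -0.6655
  β = (-9 - (2)·-0.6190 - (4)·-1.2347) / (7) = -0.4033
  γ = (-5 - (-3)·-0.6190 - (2)·-0.0680) / (7) = -0.9601
Residual b − A·x = (-0.7633, -1.0055, 0.5308)

-1.0055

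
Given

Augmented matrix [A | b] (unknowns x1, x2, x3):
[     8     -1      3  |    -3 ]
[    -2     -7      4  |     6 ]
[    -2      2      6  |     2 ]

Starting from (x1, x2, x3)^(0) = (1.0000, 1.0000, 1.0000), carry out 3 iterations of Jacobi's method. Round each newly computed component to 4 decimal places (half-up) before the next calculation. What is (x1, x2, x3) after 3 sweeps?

Iteration 1:
  x1 = (-3 - (-1)·1.0000 - (3)·1.0000) / (8) = -0.6250
  x2 = (6 - (-2)·1.0000 - (4)·1.0000) / (-7) = -0.5714
  x3 = (2 - (-2)·1.0000 - (2)·1.0000) / (6) = 0.3333
Iteration 2:
  x1 = (-3 - (-1)·-0.5714 - (3)·0.3333) / (8) = -0.5714
  x2 = (6 - (-2)·-0.6250 - (4)·0.3333) / (-7) = -0.4881
  x3 = (2 - (-2)·-0.6250 - (2)·-0.5714) / (6) = 0.3155
Iteration 3:
  x1 = (-3 - (-1)·-0.4881 - (3)·0.3155) / (8) = -0.5543
  x2 = (6 - (-2)·-0.5714 - (4)·0.3155) / (-7) = -0.5136
  x3 = (2 - (-2)·-0.5714 - (2)·-0.4881) / (6) = 0.3056

(-0.5543, -0.5136, 0.3056)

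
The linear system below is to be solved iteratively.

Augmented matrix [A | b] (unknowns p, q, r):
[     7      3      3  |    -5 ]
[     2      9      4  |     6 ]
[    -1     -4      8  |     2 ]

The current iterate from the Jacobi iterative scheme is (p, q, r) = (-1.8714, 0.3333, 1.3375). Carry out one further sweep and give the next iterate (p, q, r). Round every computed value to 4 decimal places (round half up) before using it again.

(-1.4303, 0.4881, 0.1827)

One sweep:
  p = (-5 - (3)·0.3333 - (3)·1.3375) / (7) = -1.4303
  q = (6 - (2)·-1.8714 - (4)·1.3375) / (9) = 0.4881
  r = (2 - (-1)·-1.8714 - (-4)·0.3333) / (8) = 0.1827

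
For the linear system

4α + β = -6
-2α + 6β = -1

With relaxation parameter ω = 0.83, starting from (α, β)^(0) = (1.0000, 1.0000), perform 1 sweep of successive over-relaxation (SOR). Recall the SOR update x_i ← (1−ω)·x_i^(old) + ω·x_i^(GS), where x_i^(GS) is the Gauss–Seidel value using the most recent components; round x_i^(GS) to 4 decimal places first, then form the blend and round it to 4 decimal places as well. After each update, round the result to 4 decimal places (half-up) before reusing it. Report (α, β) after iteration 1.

Iteration 1:
  α: GS value = (-6 - (1)·1.0000) / (4) = -1.7500;  α ← (1−ω)·1.0000 + ω·-1.7500 = -1.2825
  β: GS value = (-1 - (-2)·-1.2825) / (6) = -0.5942;  β ← (1−ω)·1.0000 + ω·-0.5942 = -0.3232

(-1.2825, -0.3232)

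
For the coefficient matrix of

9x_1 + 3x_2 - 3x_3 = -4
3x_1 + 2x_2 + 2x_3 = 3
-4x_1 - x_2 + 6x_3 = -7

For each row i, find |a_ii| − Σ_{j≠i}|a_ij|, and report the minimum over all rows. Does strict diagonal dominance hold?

-3

row 1: |9| − (3+3) = 3
row 2: |2| − (3+2) = -3
row 3: |6| − (4+1) = 1
minimum over rows = -3 → not strictly diagonally dominant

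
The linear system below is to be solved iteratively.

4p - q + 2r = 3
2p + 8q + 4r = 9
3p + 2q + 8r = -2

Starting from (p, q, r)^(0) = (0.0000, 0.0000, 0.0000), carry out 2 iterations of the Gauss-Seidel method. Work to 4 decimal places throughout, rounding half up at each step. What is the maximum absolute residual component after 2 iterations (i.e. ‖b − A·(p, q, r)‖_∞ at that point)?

1.1544

Iteration 1:
  p = (3 - (-1)·0.0000 - (2)·0.0000) / (4) = 0.7500
  q = (9 - (2)·0.7500 - (4)·0.0000) / (8) = 0.9375
  r = (-2 - (3)·0.7500 - (2)·0.9375) / (8) = -0.7656
Iteration 2:
  p = (3 - (-1)·0.9375 - (2)·-0.7656) / (4) = 1.3672
  q = (9 - (2)·1.3672 - (4)·-0.7656) / (8) = 1.1660
  r = (-2 - (3)·1.3672 - (2)·1.1660) / (8) = -1.0542
Residual b − A·x = (0.8056, 1.1544, 0.0000); ∞-norm = 1.1544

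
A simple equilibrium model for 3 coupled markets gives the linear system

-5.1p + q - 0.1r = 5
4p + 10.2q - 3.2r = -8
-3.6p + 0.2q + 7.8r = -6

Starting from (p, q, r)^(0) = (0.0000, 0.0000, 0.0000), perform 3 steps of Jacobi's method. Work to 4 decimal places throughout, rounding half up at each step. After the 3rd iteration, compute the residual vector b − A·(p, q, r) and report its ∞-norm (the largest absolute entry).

0.3629

Iteration 1:
  p = (5 - (1)·0.0000 - (-0.1)·0.0000) / (-5.1) = -0.9804
  q = (-8 - (4)·0.0000 - (-3.2)·0.0000) / (10.2) = -0.7843
  r = (-6 - (-3.6)·0.0000 - (0.2)·0.0000) / (7.8) = -0.7692
Iteration 2:
  p = (5 - (1)·-0.7843 - (-0.1)·-0.7692) / (-5.1) = -1.1191
  q = (-8 - (4)·-0.9804 - (-3.2)·-0.7692) / (10.2) = -0.6412
  r = (-6 - (-3.6)·-0.9804 - (0.2)·-0.7843) / (7.8) = -1.2016
Iteration 3:
  p = (5 - (1)·-0.6412 - (-0.1)·-1.2016) / (-5.1) = -1.0826
  q = (-8 - (4)·-1.1191 - (-3.2)·-1.2016) / (10.2) = -0.7224
  r = (-6 - (-3.6)·-1.1191 - (0.2)·-0.6412) / (7.8) = -1.2693
Residual b − A·x = (0.0742, -0.3629, 0.1477); ∞-norm = 0.3629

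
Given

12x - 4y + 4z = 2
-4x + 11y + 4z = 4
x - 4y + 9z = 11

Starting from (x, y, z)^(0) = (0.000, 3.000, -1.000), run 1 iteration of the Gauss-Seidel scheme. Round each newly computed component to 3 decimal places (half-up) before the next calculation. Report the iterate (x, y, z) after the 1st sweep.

Iteration 1:
  x = (2 - (-4)·3.000 - (4)·-1.000) / (12) = 1.500
  y = (4 - (-4)·1.500 - (4)·-1.000) / (11) = 1.273
  z = (11 - (1)·1.500 - (-4)·1.273) / (9) = 1.621

(1.500, 1.273, 1.621)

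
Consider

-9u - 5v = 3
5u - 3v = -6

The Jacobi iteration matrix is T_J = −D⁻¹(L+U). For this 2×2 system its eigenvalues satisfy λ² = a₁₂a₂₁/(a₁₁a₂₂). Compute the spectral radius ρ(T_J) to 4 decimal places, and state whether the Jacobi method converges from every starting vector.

a₁₂a₂₁/(a₁₁a₂₂) = (-5)·(5) / ((-9)·(-3)) = -0.925926
ρ = √|-0.925926| = √0.925926 = 0.9623
ρ < 1, so Jacobi converges

0.9623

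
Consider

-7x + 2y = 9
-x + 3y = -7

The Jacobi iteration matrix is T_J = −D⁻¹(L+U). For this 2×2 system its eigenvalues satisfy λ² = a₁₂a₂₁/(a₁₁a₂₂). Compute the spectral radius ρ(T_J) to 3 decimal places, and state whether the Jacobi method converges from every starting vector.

0.309

a₁₂a₂₁/(a₁₁a₂₂) = (2)·(-1) / ((-7)·(3)) = 0.095238
ρ = √|0.095238| = √0.095238 = 0.309
ρ < 1, so Jacobi converges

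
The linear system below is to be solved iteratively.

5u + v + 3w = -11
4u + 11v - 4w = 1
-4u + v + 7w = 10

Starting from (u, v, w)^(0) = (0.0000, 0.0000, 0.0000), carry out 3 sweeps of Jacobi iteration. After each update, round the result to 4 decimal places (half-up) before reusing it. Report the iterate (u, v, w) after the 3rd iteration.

(-2.5771, 1.2668, -0.5302)

Iteration 1:
  u = (-11 - (1)·0.0000 - (3)·0.0000) / (5) = -2.2000
  v = (1 - (4)·0.0000 - (-4)·0.0000) / (11) = 0.0909
  w = (10 - (-4)·0.0000 - (1)·0.0000) / (7) = 1.4286
Iteration 2:
  u = (-11 - (1)·0.0909 - (3)·1.4286) / (5) = -3.0753
  v = (1 - (4)·-2.2000 - (-4)·1.4286) / (11) = 1.4104
  w = (10 - (-4)·-2.2000 - (1)·0.0909) / (7) = 0.1584
Iteration 3:
  u = (-11 - (1)·1.4104 - (3)·0.1584) / (5) = -2.5771
  v = (1 - (4)·-3.0753 - (-4)·0.1584) / (11) = 1.2668
  w = (10 - (-4)·-3.0753 - (1)·1.4104) / (7) = -0.5302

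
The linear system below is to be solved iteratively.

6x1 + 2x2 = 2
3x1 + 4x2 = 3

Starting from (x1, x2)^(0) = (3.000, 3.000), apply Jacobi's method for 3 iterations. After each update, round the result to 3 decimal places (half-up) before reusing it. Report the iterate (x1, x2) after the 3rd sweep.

(-0.083, 0.125)

Iteration 1:
  x1 = (2 - (2)·3.000) / (6) = -0.667
  x2 = (3 - (3)·3.000) / (4) = -1.500
Iteration 2:
  x1 = (2 - (2)·-1.500) / (6) = 0.833
  x2 = (3 - (3)·-0.667) / (4) = 1.250
Iteration 3:
  x1 = (2 - (2)·1.250) / (6) = -0.083
  x2 = (3 - (3)·0.833) / (4) = 0.125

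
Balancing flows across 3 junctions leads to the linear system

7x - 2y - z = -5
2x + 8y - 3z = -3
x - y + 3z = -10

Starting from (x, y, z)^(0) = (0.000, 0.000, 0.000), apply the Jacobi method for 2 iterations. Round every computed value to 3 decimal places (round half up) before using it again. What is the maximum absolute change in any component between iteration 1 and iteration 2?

Iteration 1:
  x = (-5 - (-2)·0.000 - (-1)·0.000) / (7) = -0.714
  y = (-3 - (2)·0.000 - (-3)·0.000) / (8) = -0.375
  z = (-10 - (1)·0.000 - (-1)·0.000) / (3) = -3.333
Iteration 2:
  x = (-5 - (-2)·-0.375 - (-1)·-3.333) / (7) = -1.298
  y = (-3 - (2)·-0.714 - (-3)·-3.333) / (8) = -1.446
  z = (-10 - (1)·-0.714 - (-1)·-0.375) / (3) = -3.220
Change: (-0.584, -1.071, 0.113) → max |·| = 1.071

1.071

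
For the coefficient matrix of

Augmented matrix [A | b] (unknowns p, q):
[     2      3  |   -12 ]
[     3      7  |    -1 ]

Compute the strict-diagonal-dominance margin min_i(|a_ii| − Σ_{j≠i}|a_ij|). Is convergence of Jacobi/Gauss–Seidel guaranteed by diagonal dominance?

row 1: |2| − (3) = -1
row 2: |7| − (3) = 4
minimum over rows = -1 → not strictly diagonally dominant

-1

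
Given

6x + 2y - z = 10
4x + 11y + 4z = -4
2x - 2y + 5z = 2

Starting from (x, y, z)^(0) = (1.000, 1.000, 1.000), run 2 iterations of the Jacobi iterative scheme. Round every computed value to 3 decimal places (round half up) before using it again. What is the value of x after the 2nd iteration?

2.097

Iteration 1:
  x = (10 - (2)·1.000 - (-1)·1.000) / (6) = 1.500
  y = (-4 - (4)·1.000 - (4)·1.000) / (11) = -1.091
  z = (2 - (2)·1.000 - (-2)·1.000) / (5) = 0.400
Iteration 2:
  x = (10 - (2)·-1.091 - (-1)·0.400) / (6) = 2.097
  y = (-4 - (4)·1.500 - (4)·0.400) / (11) = -1.055
  z = (2 - (2)·1.500 - (-2)·-1.091) / (5) = -0.636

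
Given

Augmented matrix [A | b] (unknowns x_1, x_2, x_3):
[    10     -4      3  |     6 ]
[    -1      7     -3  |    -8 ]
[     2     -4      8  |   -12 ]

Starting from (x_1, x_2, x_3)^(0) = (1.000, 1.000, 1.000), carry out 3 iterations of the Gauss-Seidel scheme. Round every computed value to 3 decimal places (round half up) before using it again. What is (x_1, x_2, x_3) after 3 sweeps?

Iteration 1:
  x_1 = (6 - (-4)·1.000 - (3)·1.000) / (10) = 0.700
  x_2 = (-8 - (-1)·0.700 - (-3)·1.000) / (7) = -0.614
  x_3 = (-12 - (2)·0.700 - (-4)·-0.614) / (8) = -1.982
Iteration 2:
  x_1 = (6 - (-4)·-0.614 - (3)·-1.982) / (10) = 0.949
  x_2 = (-8 - (-1)·0.949 - (-3)·-1.982) / (7) = -1.857
  x_3 = (-12 - (2)·0.949 - (-4)·-1.857) / (8) = -2.666
Iteration 3:
  x_1 = (6 - (-4)·-1.857 - (3)·-2.666) / (10) = 0.657
  x_2 = (-8 - (-1)·0.657 - (-3)·-2.666) / (7) = -2.192
  x_3 = (-12 - (2)·0.657 - (-4)·-2.192) / (8) = -2.760

(0.657, -2.192, -2.760)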